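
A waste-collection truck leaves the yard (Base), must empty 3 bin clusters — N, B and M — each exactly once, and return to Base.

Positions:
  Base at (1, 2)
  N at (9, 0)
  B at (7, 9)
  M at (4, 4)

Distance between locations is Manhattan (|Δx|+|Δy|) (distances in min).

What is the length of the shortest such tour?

There are 3 distinct closed tours to check (reversals are equivalent).
Base - N - B - M - Base: 10+11+8+5 = 34
Base - N - M - B - Base: 10+9+8+13 = 40
Base - B - N - M - Base: 13+11+9+5 = 38
The minimum is 34.
One optimal route: Base → N → B → M → Base (or its reverse).

Minimum total distance: 34 min.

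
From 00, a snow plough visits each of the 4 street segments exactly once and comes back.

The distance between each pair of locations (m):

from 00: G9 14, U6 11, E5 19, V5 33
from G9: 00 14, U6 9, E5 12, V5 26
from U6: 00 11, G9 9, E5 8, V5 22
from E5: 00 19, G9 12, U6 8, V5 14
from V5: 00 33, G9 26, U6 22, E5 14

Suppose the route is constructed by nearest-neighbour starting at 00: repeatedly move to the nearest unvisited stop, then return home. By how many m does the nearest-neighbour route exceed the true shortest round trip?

The nearest-neighbour route is 17 m longer than optimal.

00: U6=11, G9=14, E5=19, V5=33 ⇒ U6
U6: E5=8, G9=9, V5=22 ⇒ E5
E5: G9=12, V5=14 ⇒ G9
G9: V5=26 ⇒ V5
NN route 00 → U6 → E5 → G9 → V5 → 00 costs 90.
Optimal: 00 → G9 → E5 → V5 → U6 → 00 costs 73 (by enumerating all 12 distinct tours).
Excess = 90 − 73 = 17.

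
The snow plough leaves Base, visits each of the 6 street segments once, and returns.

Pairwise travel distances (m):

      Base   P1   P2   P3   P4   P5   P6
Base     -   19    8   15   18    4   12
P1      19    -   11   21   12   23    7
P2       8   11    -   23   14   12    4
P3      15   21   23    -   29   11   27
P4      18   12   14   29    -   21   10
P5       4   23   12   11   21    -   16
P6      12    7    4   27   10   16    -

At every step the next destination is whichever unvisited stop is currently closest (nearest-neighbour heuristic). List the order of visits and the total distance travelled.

Total distance 79 m via the nearest-neighbour route Base → P5 → P3 → P1 → P6 → P2 → P4 → Base.

At Base the remaining stops are P5 4, P2 8, P6 12, P3 15, P4 18, P1 19; go to P5.
At P5 the remaining stops are P3 11, P2 12, P6 16, P4 21, P1 23; go to P3.
At P3 the remaining stops are P1 21, P2 23, P6 27, P4 29; go to P1.
At P1 the remaining stops are P6 7, P2 11, P4 12; go to P6.
At P6 the remaining stops are P2 4, P4 10; go to P2.
At P2 the remaining stops are P4 14; go to P4.
Return P4→Base: 18.
Total = 4 + 11 + 21 + 7 + 4 + 14 + 18 = 79.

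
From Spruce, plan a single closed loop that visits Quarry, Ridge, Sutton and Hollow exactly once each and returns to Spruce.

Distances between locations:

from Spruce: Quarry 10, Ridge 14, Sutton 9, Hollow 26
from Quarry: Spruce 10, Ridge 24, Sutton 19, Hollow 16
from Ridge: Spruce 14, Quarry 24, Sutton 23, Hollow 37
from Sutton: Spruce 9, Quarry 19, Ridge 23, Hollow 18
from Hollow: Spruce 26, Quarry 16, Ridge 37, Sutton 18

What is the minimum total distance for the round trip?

There are 12 distinct closed tours to check (reversals are equivalent).
Spruce - Quarry - Ridge - Sutton - Hollow - Spruce: 10+24+23+18+26 = 101
Spruce - Quarry - Ridge - Hollow - Sutton - Spruce: 10+24+37+18+9 = 98
Spruce - Quarry - Sutton - Ridge - Hollow - Spruce: 10+19+23+37+26 = 115
Spruce - Quarry - Sutton - Hollow - Ridge - Spruce: 10+19+18+37+14 = 98
Spruce - Quarry - Hollow - Ridge - Sutton - Spruce: 10+16+37+23+9 = 95
Spruce - Quarry - Hollow - Sutton - Ridge - Spruce: 10+16+18+23+14 = 81
Spruce - Ridge - Quarry - Sutton - Hollow - Spruce: 14+24+19+18+26 = 101
Spruce - Ridge - Quarry - Hollow - Sutton - Spruce: 14+24+16+18+9 = 81
Spruce - Ridge - Sutton - Quarry - Hollow - Spruce: 14+23+19+16+26 = 98
Spruce - Ridge - Hollow - Quarry - Sutton - Spruce: 14+37+16+19+9 = 95
Spruce - Sutton - Quarry - Ridge - Hollow - Spruce: 9+19+24+37+26 = 115
Spruce - Sutton - Ridge - Quarry - Hollow - Spruce: 9+23+24+16+26 = 98
The minimum is 81.
One optimal route: Spruce → Quarry → Hollow → Sutton → Ridge → Spruce (or its reverse).

81 — the shortest possible round trip.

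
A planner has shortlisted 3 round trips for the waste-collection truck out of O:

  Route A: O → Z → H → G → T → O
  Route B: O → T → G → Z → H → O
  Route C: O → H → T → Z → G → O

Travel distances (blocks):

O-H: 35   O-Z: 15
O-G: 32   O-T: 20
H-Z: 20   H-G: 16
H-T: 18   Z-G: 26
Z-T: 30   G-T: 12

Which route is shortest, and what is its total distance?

Shortest is Route A, total 83 blocks.

Route A: 15 + 20 + 16 + 12 + 20 = 83
Route B: 20 + 12 + 26 + 20 + 35 = 113
Route C: 35 + 18 + 30 + 26 + 32 = 141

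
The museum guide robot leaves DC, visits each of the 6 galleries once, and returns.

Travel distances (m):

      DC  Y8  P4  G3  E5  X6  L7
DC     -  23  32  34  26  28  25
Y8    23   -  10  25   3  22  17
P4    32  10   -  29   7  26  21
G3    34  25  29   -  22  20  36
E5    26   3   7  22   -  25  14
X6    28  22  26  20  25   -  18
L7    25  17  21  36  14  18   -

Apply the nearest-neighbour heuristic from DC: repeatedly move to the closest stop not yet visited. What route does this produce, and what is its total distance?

At DC the remaining stops are Y8 23, L7 25, E5 26, X6 28, P4 32, G3 34; go to Y8.
At Y8 the remaining stops are E5 3, P4 10, L7 17, X6 22, G3 25; go to E5.
At E5 the remaining stops are P4 7, L7 14, G3 22, X6 25; go to P4.
At P4 the remaining stops are L7 21, X6 26, G3 29; go to L7.
At L7 the remaining stops are X6 18, G3 36; go to X6.
At X6 the remaining stops are G3 20; go to G3.
Return G3→DC: 34.
Total = 23 + 3 + 7 + 21 + 18 + 20 + 34 = 126.

Total distance 126 m via the nearest-neighbour route DC → Y8 → E5 → P4 → L7 → X6 → G3 → DC.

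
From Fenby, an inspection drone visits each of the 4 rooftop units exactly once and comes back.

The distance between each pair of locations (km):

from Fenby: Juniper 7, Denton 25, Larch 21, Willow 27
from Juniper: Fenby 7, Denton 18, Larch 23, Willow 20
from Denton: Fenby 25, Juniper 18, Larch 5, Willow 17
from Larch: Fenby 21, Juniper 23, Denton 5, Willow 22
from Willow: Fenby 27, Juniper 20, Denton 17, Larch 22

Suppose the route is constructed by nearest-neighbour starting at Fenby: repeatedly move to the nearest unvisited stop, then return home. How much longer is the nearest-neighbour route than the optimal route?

From Fenby: Juniper=7, Larch=21, Denton=25, Willow=27 → choose Juniper (7).
From Juniper: Denton=18, Willow=20, Larch=23 → choose Denton (18).
From Denton: Larch=5, Willow=17 → choose Larch (5).
From Larch: Willow=22 → choose Willow (22).
NN route Fenby → Juniper → Denton → Larch → Willow → Fenby costs 79.
Optimal: Fenby → Juniper → Willow → Denton → Larch → Fenby costs 70 (by enumerating all 12 distinct tours).
Excess = 79 − 70 = 9.

Excess over optimum: 9 km.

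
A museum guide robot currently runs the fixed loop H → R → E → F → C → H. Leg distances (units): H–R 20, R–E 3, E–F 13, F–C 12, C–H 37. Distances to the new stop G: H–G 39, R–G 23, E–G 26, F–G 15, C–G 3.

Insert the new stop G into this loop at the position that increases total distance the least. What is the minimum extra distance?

Insertion cost between consecutive stops i–j is d(i,G) + d(G,j) − d(i,j):
  between H and R: 39 + 23 − 20 = 42
  between R and E: 23 + 26 − 3 = 46
  between E and F: 26 + 15 − 13 = 28
  between F and C: 15 + 3 − 12 = 6
  between C and H: 3 + 39 − 37 = 5
Cheapest insertion is between C and H, adding 5.
New total = 85 + 5 = 90.

Minimum extra distance: 5, inserting G between C and H.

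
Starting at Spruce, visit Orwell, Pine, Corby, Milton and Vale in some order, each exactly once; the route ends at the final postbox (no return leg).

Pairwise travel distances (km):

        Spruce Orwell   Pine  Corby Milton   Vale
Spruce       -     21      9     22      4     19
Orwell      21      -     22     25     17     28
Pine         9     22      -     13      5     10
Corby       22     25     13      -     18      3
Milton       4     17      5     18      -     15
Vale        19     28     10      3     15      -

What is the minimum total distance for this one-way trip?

47 km — the minimum one-way total.

There are 5! = 120 possible orderings.
Spruce→Orwell→Pine→Corby→Milton→Vale: 21+22+13+18+15 = 89
Spruce→Orwell→Pine→Corby→Vale→Milton: 21+22+13+3+15 = 74
Spruce→Orwell→Pine→Milton→Corby→Vale: 21+22+5+18+3 = 69
Spruce→Orwell→Pine→Milton→Vale→Corby: 21+22+5+15+3 = 66
Spruce→Orwell→Pine→Vale→Corby→Milton: 21+22+10+3+18 = 74
Spruce→Orwell→Pine→Vale→Milton→Corby: 21+22+10+15+18 = 86
Spruce→Orwell→Corby→Pine→Milton→Vale: 21+25+13+5+15 = 79
Spruce→Orwell→Corby→Pine→Vale→Milton: 21+25+13+10+15 = 84
Spruce→Orwell→Corby→Milton→Pine→Vale: 21+25+18+5+10 = 79
Spruce→Orwell→Corby→Milton→Vale→Pine: 21+25+18+15+10 = 89
Spruce→Orwell→Corby→Vale→Pine→Milton: 21+25+3+10+5 = 64
Spruce→Orwell→Corby→Vale→Milton→Pine: 21+25+3+15+5 = 69
Spruce→Orwell→Milton→Pine→Corby→Vale: 21+17+5+13+3 = 59
Spruce→Orwell→Milton→Pine→Vale→Corby: 21+17+5+10+3 = 56
… (106 more)
Spruce→Milton→Pine→Vale→Corby→Orwell: 4+5+10+3+25 = 47  ← best
The minimum is 47.
One shortest path: Spruce → Milton → Pine → Vale → Corby → Orwell.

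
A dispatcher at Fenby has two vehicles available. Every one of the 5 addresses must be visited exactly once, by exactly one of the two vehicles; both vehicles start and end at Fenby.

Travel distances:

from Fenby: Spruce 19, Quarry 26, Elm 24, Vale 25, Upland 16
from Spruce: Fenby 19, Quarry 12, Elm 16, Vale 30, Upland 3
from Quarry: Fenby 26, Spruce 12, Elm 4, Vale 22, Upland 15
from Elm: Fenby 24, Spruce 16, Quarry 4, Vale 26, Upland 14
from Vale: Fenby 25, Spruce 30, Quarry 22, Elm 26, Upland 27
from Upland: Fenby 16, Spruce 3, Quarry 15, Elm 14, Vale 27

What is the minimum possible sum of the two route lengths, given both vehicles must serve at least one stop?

109 — the smallest possible combined total.

Check every non-empty split of the stops between the two vehicles; for each half take its own optimal tour:
  {Spruce} + {Quarry, Elm, Vale, Upland}: 38 + 81 = 119
  {Quarry} + {Spruce, Elm, Vale, Upland}: 52 + 86 = 138
  {Spruce, Quarry} + {Elm, Vale, Upland}: 57 + 81 = 138
  {Elm} + {Spruce, Quarry, Vale, Upland}: 48 + 78 = 126
  {Spruce, Elm} + {Quarry, Vale, Upland}: 59 + 78 = 137
  {Quarry, Elm} + {Spruce, Vale, Upland}: 54 + 74 = 128
  … (15 splits in total)
  {Vale} + {Spruce, Quarry, Elm, Upland}: 50 + 59 = 109  ← best
Best: vehicle 1 Fenby → Vale → Fenby = 50; vehicle 2 Fenby → Elm → Quarry → Spruce → Upland → Fenby = 59; combined 109.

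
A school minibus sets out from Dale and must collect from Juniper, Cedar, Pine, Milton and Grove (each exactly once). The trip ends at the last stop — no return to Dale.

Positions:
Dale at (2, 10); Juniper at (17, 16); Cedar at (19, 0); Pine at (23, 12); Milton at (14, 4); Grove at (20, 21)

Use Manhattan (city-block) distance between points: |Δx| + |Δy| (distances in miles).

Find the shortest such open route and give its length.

61 miles — the minimum one-way total.

There are 5! = 120 possible orderings.
Dale → Juniper → Cedar → Pine → Milton → Grove: 21+18+16+17+23 = 95
Dale → Juniper → Cedar → Pine → Grove → Milton: 21+18+16+12+23 = 90
Dale → Juniper → Cedar → Milton → Pine → Grove: 21+18+9+17+12 = 77
Dale → Juniper → Cedar → Milton → Grove → Pine: 21+18+9+23+12 = 83
Dale → Juniper → Cedar → Grove → Pine → Milton: 21+18+22+12+17 = 90
Dale → Juniper → Cedar → Grove → Milton → Pine: 21+18+22+23+17 = 101
Dale → Juniper → Pine → Cedar → Milton → Grove: 21+10+16+9+23 = 79
Dale → Juniper → Pine → Cedar → Grove → Milton: 21+10+16+22+23 = 92
Dale → Juniper → Pine → Milton → Cedar → Grove: 21+10+17+9+22 = 79
Dale → Juniper → Pine → Milton → Grove → Cedar: 21+10+17+23+22 = 93
Dale → Juniper → Pine → Grove → Cedar → Milton: 21+10+12+22+9 = 74
Dale → Juniper → Pine → Grove → Milton → Cedar: 21+10+12+23+9 = 75
Dale → Juniper → Milton → Cedar → Pine → Grove: 21+15+9+16+12 = 73
Dale → Juniper → Milton → Cedar → Grove → Pine: 21+15+9+22+12 = 79
… (106 more)
Dale → Milton → Cedar → Pine → Juniper → Grove: 18+9+16+10+8 = 61  ← best
The minimum is 61.
One shortest path: Dale → Milton → Cedar → Pine → Juniper → Grove.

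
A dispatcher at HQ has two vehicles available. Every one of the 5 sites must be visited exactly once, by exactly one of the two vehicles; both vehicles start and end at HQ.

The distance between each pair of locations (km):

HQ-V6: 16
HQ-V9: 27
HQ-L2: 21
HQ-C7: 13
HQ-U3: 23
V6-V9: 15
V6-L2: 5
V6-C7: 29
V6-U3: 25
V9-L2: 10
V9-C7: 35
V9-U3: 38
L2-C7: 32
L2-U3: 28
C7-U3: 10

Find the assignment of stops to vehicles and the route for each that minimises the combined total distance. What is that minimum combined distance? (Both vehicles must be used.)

104 km — the smallest possible combined total.

Try each way of splitting the stops between the two vehicles (each non-empty) and, for each split, find the best tour for each vehicle:
  {V6} + {V9, L2, C7, U3}: 32 + 88 = 120
  {V9} + {V6, L2, C7, U3}: 54 + 72 = 126
  {V6, V9} + {L2, C7, U3}: 58 + 72 = 130
  {L2} + {V6, V9, C7, U3}: 42 + 90 = 132
  {V6, L2} + {V9, C7, U3}: 42 + 88 = 130
  {V9, L2} + {V6, C7, U3}: 58 + 64 = 122
  … (15 splits in total)
  {V6, V9, L2} + {C7, U3}: 58 + 46 = 104  ← best
Best: vehicle 1 HQ → V6 → L2 → V9 → HQ = 58; vehicle 2 HQ → C7 → U3 → HQ = 46; combined 104.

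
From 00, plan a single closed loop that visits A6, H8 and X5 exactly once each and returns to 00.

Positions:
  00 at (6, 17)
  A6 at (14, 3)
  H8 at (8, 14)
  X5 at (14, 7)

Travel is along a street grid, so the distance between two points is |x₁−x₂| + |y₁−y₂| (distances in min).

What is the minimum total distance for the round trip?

44 min — the shortest possible round trip.

00 → A6 → H8 → X5 → 00: 22+17+13+18 = 70
00 → A6 → X5 → H8 → 00: 22+4+13+5 = 44
00 → H8 → A6 → X5 → 00: 5+17+4+18 = 44
The minimum is 44.
One optimal route: 00 → A6 → X5 → H8 → 00 (or its reverse).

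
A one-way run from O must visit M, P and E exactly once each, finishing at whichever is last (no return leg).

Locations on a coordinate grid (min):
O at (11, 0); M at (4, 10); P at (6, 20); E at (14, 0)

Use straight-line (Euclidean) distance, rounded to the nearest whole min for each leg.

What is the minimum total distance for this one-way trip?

Minimum one-way distance = 27 min.

There are 3! = 6 possible orderings.
O → M → P → E: 12+10+22 = 44
O → M → E → P: 12+14+22 = 48
O → P → M → E: 21+10+14 = 45
O → P → E → M: 21+22+14 = 57
O → E → M → P: 3+14+10 = 27
O → E → P → M: 3+22+10 = 35
The minimum is 27.
One shortest path: O → E → M → P.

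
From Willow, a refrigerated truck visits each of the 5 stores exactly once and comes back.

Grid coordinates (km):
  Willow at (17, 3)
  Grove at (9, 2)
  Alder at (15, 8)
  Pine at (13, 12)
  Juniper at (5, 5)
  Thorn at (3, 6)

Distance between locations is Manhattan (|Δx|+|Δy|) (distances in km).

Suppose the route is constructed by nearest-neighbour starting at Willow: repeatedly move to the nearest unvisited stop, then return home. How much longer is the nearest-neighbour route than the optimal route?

From Willow: Alder=7, Grove=9, Pine=13, Juniper=14, Thorn=17 → choose Alder (7).
From Alder: Pine=6, Grove=12, Juniper=13, Thorn=14 → choose Pine (6).
From Pine: Grove=14, Juniper=15, Thorn=16 → choose Grove (14).
From Grove: Juniper=7, Thorn=10 → choose Juniper (7).
From Juniper: Thorn=3 → choose Thorn (3).
NN route Willow → Alder → Pine → Grove → Juniper → Thorn → Willow costs 54.
Optimal: Willow → Grove → Juniper → Thorn → Pine → Alder → Willow costs 48 (by enumerating all 60 distinct tours).
Excess = 54 − 48 = 6.

6 km longer than the optimal tour.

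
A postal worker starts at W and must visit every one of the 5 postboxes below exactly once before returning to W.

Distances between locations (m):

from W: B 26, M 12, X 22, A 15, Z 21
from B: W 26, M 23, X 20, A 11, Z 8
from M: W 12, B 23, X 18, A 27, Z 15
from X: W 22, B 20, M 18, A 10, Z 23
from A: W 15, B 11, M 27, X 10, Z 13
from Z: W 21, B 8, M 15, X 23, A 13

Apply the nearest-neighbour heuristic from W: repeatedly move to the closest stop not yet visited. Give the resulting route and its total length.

From W: distances to unvisited — M=12, A=15, Z=21, X=22, B=26. Nearest is M (12).
From M: distances to unvisited — Z=15, X=18, B=23, A=27. Nearest is Z (15).
From Z: distances to unvisited — B=8, A=13, X=23. Nearest is B (8).
From B: distances to unvisited — A=11, X=20. Nearest is A (11).
From A: distances to unvisited — X=10. Nearest is X (10).
Return X→W: 22.
Total = 12 + 15 + 8 + 11 + 10 + 22 = 78.

Total distance 78 m via the nearest-neighbour route W → M → Z → B → A → X → W.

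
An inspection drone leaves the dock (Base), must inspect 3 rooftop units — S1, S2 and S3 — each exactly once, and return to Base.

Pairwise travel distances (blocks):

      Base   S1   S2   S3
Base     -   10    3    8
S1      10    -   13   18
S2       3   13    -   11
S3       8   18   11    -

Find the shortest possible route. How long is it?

With 3 stops there are 3!/2 = 3 distinct round trips (a route and its reverse cost the same).
Base → S1 → S2 → S3 → Base: 10+13+11+8 = 42
Base → S1 → S3 → S2 → Base: 10+18+11+3 = 42
Base → S2 → S1 → S3 → Base: 3+13+18+8 = 42
The minimum is 42.
One optimal route: Base → S1 → S2 → S3 → Base (or its reverse).

42 blocks — the shortest possible round trip.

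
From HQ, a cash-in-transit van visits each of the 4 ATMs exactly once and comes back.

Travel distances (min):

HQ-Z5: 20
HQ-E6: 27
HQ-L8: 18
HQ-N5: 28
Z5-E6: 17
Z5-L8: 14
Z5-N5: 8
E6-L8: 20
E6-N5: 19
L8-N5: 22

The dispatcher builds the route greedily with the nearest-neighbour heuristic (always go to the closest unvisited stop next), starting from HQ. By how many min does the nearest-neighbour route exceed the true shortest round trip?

1 min longer than the optimal tour.

HQ: L8=18, Z5=20, E6=27, N5=28 ⇒ L8
L8: Z5=14, E6=20, N5=22 ⇒ Z5
Z5: N5=8, E6=17 ⇒ N5
N5: E6=19 ⇒ E6
NN route HQ → L8 → Z5 → N5 → E6 → HQ costs 86.
Optimal: HQ → Z5 → N5 → E6 → L8 → HQ costs 85 (by enumerating all 12 distinct tours).
Excess = 86 − 85 = 1.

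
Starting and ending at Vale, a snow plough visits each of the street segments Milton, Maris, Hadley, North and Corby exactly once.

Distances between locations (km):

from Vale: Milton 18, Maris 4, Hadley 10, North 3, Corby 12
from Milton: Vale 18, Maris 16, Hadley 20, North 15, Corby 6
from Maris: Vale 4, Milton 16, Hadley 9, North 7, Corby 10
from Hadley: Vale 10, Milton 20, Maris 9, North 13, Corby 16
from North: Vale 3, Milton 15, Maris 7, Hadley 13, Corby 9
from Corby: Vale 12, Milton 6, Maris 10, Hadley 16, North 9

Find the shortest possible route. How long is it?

There are 60 distinct closed tours to check (reversals are equivalent).
Vale→Milton→Maris→Hadley→North→Corby→Vale: 18+16+9+13+9+12 = 77
Vale→Milton→Maris→Hadley→Corby→North→Vale: 18+16+9+16+9+3 = 71
Vale→Milton→Maris→North→Hadley→Corby→Vale: 18+16+7+13+16+12 = 82
Vale→Milton→Maris→North→Corby→Hadley→Vale: 18+16+7+9+16+10 = 76
Vale→Milton→Maris→Corby→Hadley→North→Vale: 18+16+10+16+13+3 = 76
Vale→Milton→Maris→Corby→North→Hadley→Vale: 18+16+10+9+13+10 = 76
Vale→Milton→Hadley→Maris→North→Corby→Vale: 18+20+9+7+9+12 = 75
Vale→Milton→Hadley→Maris→Corby→North→Vale: 18+20+9+10+9+3 = 69
Vale→Milton→Hadley→North→Maris→Corby→Vale: 18+20+13+7+10+12 = 80
Vale→Milton→Hadley→North→Corby→Maris→Vale: 18+20+13+9+10+4 = 74
Vale→Milton→Hadley→Corby→Maris→North→Vale: 18+20+16+10+7+3 = 74
Vale→Milton→Hadley→Corby→North→Maris→Vale: 18+20+16+9+7+4 = 74
Vale→Milton→North→Maris→Hadley→Corby→Vale: 18+15+7+9+16+12 = 77
Vale→Milton→North→Maris→Corby→Hadley→Vale: 18+15+7+10+16+10 = 76
… (46 more)
Vale→Maris→Hadley→Milton→Corby→North→Vale: 4+9+20+6+9+3 = 51  ← best
The minimum is 51.
One optimal route: Vale → Maris → Hadley → Milton → Corby → North → Vale (or its reverse).

51 km — the shortest possible round trip.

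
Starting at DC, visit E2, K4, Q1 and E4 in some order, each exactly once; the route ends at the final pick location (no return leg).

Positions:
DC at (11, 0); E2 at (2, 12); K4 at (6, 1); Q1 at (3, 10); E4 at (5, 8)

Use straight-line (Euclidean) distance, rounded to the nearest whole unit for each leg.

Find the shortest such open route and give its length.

17 — the minimum one-way total.

There are 4! = 24 possible orderings.
DC → E2 → K4 → Q1 → E4: 15+12+9+3 = 39
DC → E2 → K4 → E4 → Q1: 15+12+7+3 = 37
DC → E2 → Q1 → K4 → E4: 15+2+9+7 = 33
DC → E2 → Q1 → E4 → K4: 15+2+3+7 = 27
DC → E2 → E4 → K4 → Q1: 15+5+7+9 = 36
DC → E2 → E4 → Q1 → K4: 15+5+3+9 = 32
DC → K4 → E2 → Q1 → E4: 5+12+2+3 = 22
DC → K4 → E2 → E4 → Q1: 5+12+5+3 = 25
DC → K4 → Q1 → E2 → E4: 5+9+2+5 = 21
DC → K4 → Q1 → E4 → E2: 5+9+3+5 = 22
DC → K4 → E4 → E2 → Q1: 5+7+5+2 = 19
DC → K4 → E4 → Q1 → E2: 5+7+3+2 = 17
DC → Q1 → E2 → K4 → E4: 13+2+12+7 = 34
DC → Q1 → E2 → E4 → K4: 13+2+5+7 = 27
… (10 more)
The minimum is 17.
One shortest path: DC → K4 → E4 → Q1 → E2.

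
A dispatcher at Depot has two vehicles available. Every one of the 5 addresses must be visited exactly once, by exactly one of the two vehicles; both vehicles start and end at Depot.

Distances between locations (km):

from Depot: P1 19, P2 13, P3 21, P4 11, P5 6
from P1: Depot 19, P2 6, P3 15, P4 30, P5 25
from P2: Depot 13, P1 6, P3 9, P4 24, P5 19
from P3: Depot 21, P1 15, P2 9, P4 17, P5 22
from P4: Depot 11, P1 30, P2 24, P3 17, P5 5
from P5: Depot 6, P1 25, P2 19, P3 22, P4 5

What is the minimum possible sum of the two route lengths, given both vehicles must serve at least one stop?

74 km — the smallest possible combined total.

There are 2^4 − 1 = 15 ways to divide the 5 stops into two non-empty groups. For each, the best each vehicle can do is its own shortest tour through its group:
  {P1} + {P2, P3, P4, P5}: 38 + 50 = 88
  {P2} + {P1, P3, P4, P5}: 26 + 62 = 88
  {P1, P2} + {P3, P4, P5}: 38 + 49 = 87
  {P3} + {P1, P2, P4, P5}: 42 + 60 = 102
  {P1, P3} + {P2, P4, P5}: 55 + 48 = 103
  {P2, P3} + {P1, P4, P5}: 43 + 60 = 103
  … (15 splits in total)
  {P1, P2, P3, P4} + {P5}: 62 + 12 = 74  ← best
Best: vehicle 1 Depot → P1 → P2 → P3 → P4 → Depot = 62; vehicle 2 Depot → P5 → Depot = 12; combined 74.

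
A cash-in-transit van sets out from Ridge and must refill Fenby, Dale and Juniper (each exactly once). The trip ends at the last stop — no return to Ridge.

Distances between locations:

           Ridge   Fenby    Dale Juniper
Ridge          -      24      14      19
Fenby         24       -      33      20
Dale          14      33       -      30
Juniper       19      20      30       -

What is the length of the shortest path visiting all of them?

Minimum one-way distance = 64.

There are 3! = 6 possible orderings.
Ridge - Fenby - Dale - Juniper: 24+33+30 = 87
Ridge - Fenby - Juniper - Dale: 24+20+30 = 74
Ridge - Dale - Fenby - Juniper: 14+33+20 = 67
Ridge - Dale - Juniper - Fenby: 14+30+20 = 64
Ridge - Juniper - Fenby - Dale: 19+20+33 = 72
Ridge - Juniper - Dale - Fenby: 19+30+33 = 82
The minimum is 64.
One shortest path: Ridge → Dale → Juniper → Fenby.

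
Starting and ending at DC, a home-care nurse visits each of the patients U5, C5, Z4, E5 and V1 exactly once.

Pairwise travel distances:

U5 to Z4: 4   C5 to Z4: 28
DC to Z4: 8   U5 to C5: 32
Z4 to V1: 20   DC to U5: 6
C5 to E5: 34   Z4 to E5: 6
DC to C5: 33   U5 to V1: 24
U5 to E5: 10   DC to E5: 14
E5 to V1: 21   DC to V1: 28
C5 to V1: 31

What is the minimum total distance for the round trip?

Shortest round trip = 101.

With 5 stops there are 5!/2 = 60 distinct round trips (a route and its reverse cost the same).
DC → U5 → C5 → Z4 → E5 → V1 → DC: 6+32+28+6+21+28 = 121
DC → U5 → C5 → Z4 → V1 → E5 → DC: 6+32+28+20+21+14 = 121
DC → U5 → C5 → E5 → Z4 → V1 → DC: 6+32+34+6+20+28 = 126
DC → U5 → C5 → E5 → V1 → Z4 → DC: 6+32+34+21+20+8 = 121
DC → U5 → C5 → V1 → Z4 → E5 → DC: 6+32+31+20+6+14 = 109
DC → U5 → C5 → V1 → E5 → Z4 → DC: 6+32+31+21+6+8 = 104
DC → U5 → Z4 → C5 → E5 → V1 → DC: 6+4+28+34+21+28 = 121
DC → U5 → Z4 → C5 → V1 → E5 → DC: 6+4+28+31+21+14 = 104
DC → U5 → Z4 → E5 → C5 → V1 → DC: 6+4+6+34+31+28 = 109
DC → U5 → Z4 → E5 → V1 → C5 → DC: 6+4+6+21+31+33 = 101
DC → U5 → Z4 → V1 → C5 → E5 → DC: 6+4+20+31+34+14 = 109
DC → U5 → Z4 → V1 → E5 → C5 → DC: 6+4+20+21+34+33 = 118
DC → U5 → E5 → C5 → Z4 → V1 → DC: 6+10+34+28+20+28 = 126
DC → U5 → E5 → C5 → V1 → Z4 → DC: 6+10+34+31+20+8 = 109
… (46 more)
The minimum is 101.
One optimal route: DC → U5 → Z4 → E5 → V1 → C5 → DC (or its reverse).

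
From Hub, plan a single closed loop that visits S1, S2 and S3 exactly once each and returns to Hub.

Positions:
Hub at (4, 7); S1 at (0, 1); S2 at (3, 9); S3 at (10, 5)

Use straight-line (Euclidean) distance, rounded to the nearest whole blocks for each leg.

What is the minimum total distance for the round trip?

28 blocks — the shortest possible round trip.

With 3 stops there are 3!/2 = 3 distinct round trips (a route and its reverse cost the same).
Hub-S1-S2-S3-Hub: 7+9+8+6 = 30
Hub-S1-S3-S2-Hub: 7+11+8+2 = 28
Hub-S2-S1-S3-Hub: 2+9+11+6 = 28
The minimum is 28.
One optimal route: Hub → S1 → S3 → S2 → Hub (or its reverse).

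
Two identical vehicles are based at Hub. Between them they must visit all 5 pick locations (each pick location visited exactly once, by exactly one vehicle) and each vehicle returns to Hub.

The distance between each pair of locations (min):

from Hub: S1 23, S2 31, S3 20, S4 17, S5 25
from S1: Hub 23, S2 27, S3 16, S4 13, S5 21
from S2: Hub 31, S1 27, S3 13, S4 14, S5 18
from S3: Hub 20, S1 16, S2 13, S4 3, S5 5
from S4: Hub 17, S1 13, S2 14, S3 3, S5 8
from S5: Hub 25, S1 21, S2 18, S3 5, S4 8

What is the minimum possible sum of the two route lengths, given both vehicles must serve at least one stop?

Minimum combined distance: 120 min.

Try each way of splitting the stops between the two vehicles (each non-empty) and, for each split, find the best tour for each vehicle:
  {S1} + {S2, S3, S4, S5}: 46 + 74 = 120
  {S2} + {S1, S3, S4, S5}: 62 + 69 = 131
  {S1, S2} + {S3, S4, S5}: 81 + 50 = 131
  {S3} + {S1, S2, S4, S5}: 40 + 93 = 133
  {S1, S3} + {S2, S4, S5}: 59 + 74 = 133
  {S2, S3} + {S1, S4, S5}: 64 + 69 = 133
  … (15 splits in total)
Best: vehicle 1 Hub → S1 → Hub = 46; vehicle 2 Hub → S2 → S3 → S5 → S4 → Hub = 74; combined 120.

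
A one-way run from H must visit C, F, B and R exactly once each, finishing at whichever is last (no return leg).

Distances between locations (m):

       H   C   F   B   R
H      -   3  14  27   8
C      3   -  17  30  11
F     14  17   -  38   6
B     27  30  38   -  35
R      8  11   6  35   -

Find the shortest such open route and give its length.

58 m — the minimum one-way total.

There are 4! = 24 possible orderings.
H → C → F → B → R: 3+17+38+35 = 93
H → C → F → R → B: 3+17+6+35 = 61
H → C → B → F → R: 3+30+38+6 = 77
H → C → B → R → F: 3+30+35+6 = 74
H → C → R → F → B: 3+11+6+38 = 58
H → C → R → B → F: 3+11+35+38 = 87
H → F → C → B → R: 14+17+30+35 = 96
H → F → C → R → B: 14+17+11+35 = 77
H → F → B → C → R: 14+38+30+11 = 93
H → F → B → R → C: 14+38+35+11 = 98
H → F → R → C → B: 14+6+11+30 = 61
H → F → R → B → C: 14+6+35+30 = 85
H → B → C → F → R: 27+30+17+6 = 80
H → B → C → R → F: 27+30+11+6 = 74
… (10 more)
The minimum is 58.
One shortest path: H → C → R → F → B.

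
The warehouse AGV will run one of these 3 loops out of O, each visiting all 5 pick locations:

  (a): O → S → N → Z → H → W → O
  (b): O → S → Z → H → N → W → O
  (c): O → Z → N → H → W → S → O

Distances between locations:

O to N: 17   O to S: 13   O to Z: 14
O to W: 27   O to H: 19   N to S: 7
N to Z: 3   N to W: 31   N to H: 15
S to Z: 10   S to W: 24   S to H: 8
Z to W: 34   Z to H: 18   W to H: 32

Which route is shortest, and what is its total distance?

(a): 13 + 7 + 3 + 18 + 32 + 27 = 100
(b): 13 + 10 + 18 + 15 + 31 + 27 = 114
(c): 14 + 3 + 15 + 32 + 24 + 13 = 101

Shortest is (a), total 100.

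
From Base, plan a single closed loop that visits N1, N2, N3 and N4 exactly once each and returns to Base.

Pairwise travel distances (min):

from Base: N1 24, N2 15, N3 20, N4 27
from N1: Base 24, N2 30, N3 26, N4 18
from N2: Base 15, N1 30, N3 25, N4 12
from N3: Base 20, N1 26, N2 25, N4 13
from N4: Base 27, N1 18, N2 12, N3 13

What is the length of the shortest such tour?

Base - N1 - N2 - N3 - N4 - Base: 24+30+25+13+27 = 119
Base - N1 - N2 - N4 - N3 - Base: 24+30+12+13+20 = 99
Base - N1 - N3 - N2 - N4 - Base: 24+26+25+12+27 = 114
Base - N1 - N3 - N4 - N2 - Base: 24+26+13+12+15 = 90
Base - N1 - N4 - N2 - N3 - Base: 24+18+12+25+20 = 99
Base - N1 - N4 - N3 - N2 - Base: 24+18+13+25+15 = 95
Base - N2 - N1 - N3 - N4 - Base: 15+30+26+13+27 = 111
Base - N2 - N1 - N4 - N3 - Base: 15+30+18+13+20 = 96
Base - N2 - N3 - N1 - N4 - Base: 15+25+26+18+27 = 111
Base - N2 - N4 - N1 - N3 - Base: 15+12+18+26+20 = 91
Base - N3 - N1 - N2 - N4 - Base: 20+26+30+12+27 = 115
Base - N3 - N2 - N1 - N4 - Base: 20+25+30+18+27 = 120
The minimum is 90.
One optimal route: Base → N1 → N3 → N4 → N2 → Base (or its reverse).

Minimum total distance: 90 min.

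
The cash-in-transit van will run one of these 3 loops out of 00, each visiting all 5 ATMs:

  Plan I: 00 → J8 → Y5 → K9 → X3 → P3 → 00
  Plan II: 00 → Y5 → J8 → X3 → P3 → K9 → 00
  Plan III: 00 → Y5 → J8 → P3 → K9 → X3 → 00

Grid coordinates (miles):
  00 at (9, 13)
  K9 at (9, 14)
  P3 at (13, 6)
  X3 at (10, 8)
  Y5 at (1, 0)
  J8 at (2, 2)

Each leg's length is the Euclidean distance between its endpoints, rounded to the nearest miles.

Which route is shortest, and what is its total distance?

Shortest is Plan II, total 41 miles.

Plan I: 13 + 2 + 16 + 6 + 4 + 8 = 49
Plan II: 15 + 2 + 10 + 4 + 9 + 1 = 41
Plan III: 15 + 2 + 12 + 9 + 6 + 5 = 49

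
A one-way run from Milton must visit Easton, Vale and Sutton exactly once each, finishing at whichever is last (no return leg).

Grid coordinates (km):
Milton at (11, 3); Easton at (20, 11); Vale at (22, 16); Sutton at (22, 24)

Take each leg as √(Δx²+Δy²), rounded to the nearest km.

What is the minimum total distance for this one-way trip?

There are 3! = 6 possible orderings.
Milton→Easton→Vale→Sutton: 12+5+8 = 25
Milton→Easton→Sutton→Vale: 12+13+8 = 33
Milton→Vale→Easton→Sutton: 17+5+13 = 35
Milton→Vale→Sutton→Easton: 17+8+13 = 38
Milton→Sutton→Easton→Vale: 24+13+5 = 42
Milton→Sutton→Vale→Easton: 24+8+5 = 37
The minimum is 25.
One shortest path: Milton → Easton → Vale → Sutton.

Shortest open route: 25 km.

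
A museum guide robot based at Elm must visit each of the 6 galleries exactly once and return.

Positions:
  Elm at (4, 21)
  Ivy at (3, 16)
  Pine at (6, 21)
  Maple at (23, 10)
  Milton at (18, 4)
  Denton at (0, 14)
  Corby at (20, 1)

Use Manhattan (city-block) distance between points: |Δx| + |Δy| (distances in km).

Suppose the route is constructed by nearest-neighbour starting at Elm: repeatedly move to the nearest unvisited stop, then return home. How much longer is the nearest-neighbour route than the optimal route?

Excess over optimum: 8 km.

From Elm: Pine=2, Ivy=6, Denton=11, Maple=30, Milton=31, Corby=36 → choose Pine (2).
From Pine: Ivy=8, Denton=13, Maple=28, Milton=29, Corby=34 → choose Ivy (8).
From Ivy: Denton=5, Maple=26, Milton=27, Corby=32 → choose Denton (5).
From Denton: Maple=27, Milton=28, Corby=33 → choose Maple (27).
From Maple: Milton=11, Corby=12 → choose Milton (11).
From Milton: Corby=5 → choose Corby (5).
NN route Elm → Pine → Ivy → Denton → Maple → Milton → Corby → Elm costs 94.
Optimal: Elm → Ivy → Denton → Maple → Corby → Milton → Pine → Elm costs 86 (by enumerating all 360 distinct tours).
Excess = 94 − 86 = 8.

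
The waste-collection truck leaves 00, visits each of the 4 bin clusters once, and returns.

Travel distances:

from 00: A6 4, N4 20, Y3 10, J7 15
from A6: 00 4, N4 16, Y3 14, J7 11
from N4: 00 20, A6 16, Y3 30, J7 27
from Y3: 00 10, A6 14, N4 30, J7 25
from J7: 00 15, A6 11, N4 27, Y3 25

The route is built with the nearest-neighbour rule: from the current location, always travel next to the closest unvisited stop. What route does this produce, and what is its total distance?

From 00: distances to unvisited — A6=4, Y3=10, J7=15, N4=20. Nearest is A6 (4).
From A6: distances to unvisited — J7=11, Y3=14, N4=16. Nearest is J7 (11).
From J7: distances to unvisited — Y3=25, N4=27. Nearest is Y3 (25).
From Y3: distances to unvisited — N4=30. Nearest is N4 (30).
Return N4→00: 20.
Total = 4 + 11 + 25 + 30 + 20 = 90.

Nearest-neighbour total = 90; route 00 → A6 → J7 → Y3 → N4 → 00.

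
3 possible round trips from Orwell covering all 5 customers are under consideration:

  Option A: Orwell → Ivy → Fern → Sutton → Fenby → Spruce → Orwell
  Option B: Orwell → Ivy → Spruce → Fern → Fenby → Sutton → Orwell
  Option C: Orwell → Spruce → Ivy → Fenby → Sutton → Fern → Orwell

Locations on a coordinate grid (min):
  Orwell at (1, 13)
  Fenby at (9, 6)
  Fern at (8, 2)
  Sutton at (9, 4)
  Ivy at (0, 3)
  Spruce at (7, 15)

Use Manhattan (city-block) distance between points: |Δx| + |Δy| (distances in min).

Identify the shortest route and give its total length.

44 min — Option A is the shortest.

Option A: 11 + 9 + 3 + 2 + 11 + 8 = 44
Option B: 11 + 19 + 14 + 5 + 2 + 17 = 68
Option C: 8 + 19 + 12 + 2 + 3 + 18 = 62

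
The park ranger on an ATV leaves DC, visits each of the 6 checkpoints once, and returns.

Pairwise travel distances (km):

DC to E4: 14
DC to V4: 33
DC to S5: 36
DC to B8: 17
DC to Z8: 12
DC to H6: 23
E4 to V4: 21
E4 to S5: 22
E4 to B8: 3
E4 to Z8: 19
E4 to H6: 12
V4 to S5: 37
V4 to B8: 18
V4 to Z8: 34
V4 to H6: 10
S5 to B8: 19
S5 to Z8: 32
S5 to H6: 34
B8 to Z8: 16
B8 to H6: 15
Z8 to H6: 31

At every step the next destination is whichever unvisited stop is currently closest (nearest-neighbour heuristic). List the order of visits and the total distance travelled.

126 km along DC → Z8 → B8 → E4 → H6 → V4 → S5 → DC.

From DC: distances to unvisited — Z8=12, E4=14, B8=17, H6=23, V4=33, S5=36. Nearest is Z8 (12).
From Z8: distances to unvisited — B8=16, E4=19, H6=31, S5=32, V4=34. Nearest is B8 (16).
From B8: distances to unvisited — E4=3, H6=15, V4=18, S5=19. Nearest is E4 (3).
From E4: distances to unvisited — H6=12, V4=21, S5=22. Nearest is H6 (12).
From H6: distances to unvisited — V4=10, S5=34. Nearest is V4 (10).
From V4: distances to unvisited — S5=37. Nearest is S5 (37).
Return S5→DC: 36.
Total = 12 + 16 + 3 + 12 + 10 + 37 + 36 = 126.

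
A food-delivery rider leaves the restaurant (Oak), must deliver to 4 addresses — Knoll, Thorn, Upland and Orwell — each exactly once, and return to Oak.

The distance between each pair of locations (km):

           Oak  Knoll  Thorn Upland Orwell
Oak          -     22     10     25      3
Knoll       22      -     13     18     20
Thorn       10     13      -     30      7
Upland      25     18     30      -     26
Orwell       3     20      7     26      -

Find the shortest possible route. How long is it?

There are 12 distinct closed tours to check (reversals are equivalent).
Oak - Knoll - Thorn - Upland - Orwell - Oak: 22+13+30+26+3 = 94
Oak - Knoll - Thorn - Orwell - Upland - Oak: 22+13+7+26+25 = 93
Oak - Knoll - Upland - Thorn - Orwell - Oak: 22+18+30+7+3 = 80
Oak - Knoll - Upland - Orwell - Thorn - Oak: 22+18+26+7+10 = 83
Oak - Knoll - Orwell - Thorn - Upland - Oak: 22+20+7+30+25 = 104
Oak - Knoll - Orwell - Upland - Thorn - Oak: 22+20+26+30+10 = 108
Oak - Thorn - Knoll - Upland - Orwell - Oak: 10+13+18+26+3 = 70
Oak - Thorn - Knoll - Orwell - Upland - Oak: 10+13+20+26+25 = 94
Oak - Thorn - Upland - Knoll - Orwell - Oak: 10+30+18+20+3 = 81
Oak - Thorn - Orwell - Knoll - Upland - Oak: 10+7+20+18+25 = 80
Oak - Upland - Knoll - Thorn - Orwell - Oak: 25+18+13+7+3 = 66
Oak - Upland - Thorn - Knoll - Orwell - Oak: 25+30+13+20+3 = 91
The minimum is 66.
One optimal route: Oak → Upland → Knoll → Thorn → Orwell → Oak (or its reverse).

Minimum total distance: 66 km.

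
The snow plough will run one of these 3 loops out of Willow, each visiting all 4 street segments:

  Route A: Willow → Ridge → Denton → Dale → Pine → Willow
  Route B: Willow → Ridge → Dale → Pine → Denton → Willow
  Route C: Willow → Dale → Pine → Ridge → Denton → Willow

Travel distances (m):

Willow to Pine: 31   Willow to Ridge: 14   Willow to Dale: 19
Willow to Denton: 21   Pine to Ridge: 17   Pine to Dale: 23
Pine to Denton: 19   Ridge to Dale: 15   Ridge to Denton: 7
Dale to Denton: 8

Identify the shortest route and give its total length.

Route A: 14 + 7 + 8 + 23 + 31 = 83
Route B: 14 + 15 + 23 + 19 + 21 = 92
Route C: 19 + 23 + 17 + 7 + 21 = 87

Shortest is Route A, total 83 m.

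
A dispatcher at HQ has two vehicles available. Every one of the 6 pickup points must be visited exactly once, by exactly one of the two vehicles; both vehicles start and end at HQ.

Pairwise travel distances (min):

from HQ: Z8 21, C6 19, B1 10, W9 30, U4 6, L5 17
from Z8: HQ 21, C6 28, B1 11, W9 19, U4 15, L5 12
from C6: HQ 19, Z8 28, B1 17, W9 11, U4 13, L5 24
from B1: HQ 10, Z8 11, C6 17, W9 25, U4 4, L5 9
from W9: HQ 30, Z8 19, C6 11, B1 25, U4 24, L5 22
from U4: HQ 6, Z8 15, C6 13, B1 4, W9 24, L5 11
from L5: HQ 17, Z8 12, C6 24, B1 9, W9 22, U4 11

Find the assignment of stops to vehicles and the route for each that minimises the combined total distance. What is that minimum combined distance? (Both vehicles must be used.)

Try each way of splitting the stops between the two vehicles (each non-empty) and, for each split, find the best tour for each vehicle:
  {Z8} + {C6, B1, W9, U4, L5}: 42 + 71 = 113
  {C6} + {Z8, B1, W9, U4, L5}: 38 + 79 = 117
  {Z8, C6} + {B1, W9, U4, L5}: 68 + 71 = 139
  {B1} + {Z8, C6, W9, U4, L5}: 20 + 78 = 98
  {Z8, B1} + {C6, W9, U4, L5}: 42 + 69 = 111
  {C6, B1} + {Z8, W9, U4, L5}: 46 + 78 = 124
  … (31 splits in total)
  {U4} + {Z8, C6, B1, W9, L5}: 12 + 80 = 92  ← best
Best: vehicle 1 HQ → U4 → HQ = 12; vehicle 2 HQ → C6 → W9 → Z8 → L5 → B1 → HQ = 80; combined 92.

Minimum combined distance: 92 min.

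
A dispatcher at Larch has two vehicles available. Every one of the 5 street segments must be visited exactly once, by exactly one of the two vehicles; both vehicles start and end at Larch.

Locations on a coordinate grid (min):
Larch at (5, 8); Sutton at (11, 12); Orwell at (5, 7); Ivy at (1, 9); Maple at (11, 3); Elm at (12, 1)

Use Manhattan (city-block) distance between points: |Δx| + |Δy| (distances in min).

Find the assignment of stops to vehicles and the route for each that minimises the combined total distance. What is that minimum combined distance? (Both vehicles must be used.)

46 min — the smallest possible combined total.

There are 2^4 − 1 = 15 ways to divide the 5 stops into two non-empty groups. For each, the best each vehicle can do is its own shortest tour through its group:
  {Sutton} + {Orwell, Ivy, Maple, Elm}: 20 + 38 = 58
  {Orwell} + {Sutton, Ivy, Maple, Elm}: 2 + 44 = 46
  {Sutton, Orwell} + {Ivy, Maple, Elm}: 22 + 38 = 60
  {Ivy} + {Sutton, Orwell, Maple, Elm}: 10 + 36 = 46
  {Sutton, Ivy} + {Orwell, Maple, Elm}: 28 + 28 = 56
  {Orwell, Ivy} + {Sutton, Maple, Elm}: 12 + 36 = 48
  … (15 splits in total)
Best: vehicle 1 Larch → Orwell → Larch = 2; vehicle 2 Larch → Ivy → Sutton → Maple → Elm → Larch = 44; combined 46.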